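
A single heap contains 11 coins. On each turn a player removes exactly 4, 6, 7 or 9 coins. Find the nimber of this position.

Build the Grundy sequence with g(k) = mex{g(k−s) : s ∈ {4, 6, 7, 9}, s ≤ k}:
g(0) = mex{} = 0
g(1) = mex{} = 0
g(2) = mex{} = 0
g(3) = mex{} = 0
g(4) = mex{0} = 1
g(5) = mex{0} = 1
g(6) = mex{0} = 1
g(7) = mex{0} = 1
g(8) = mex{0,1} = 2
g(9) = mex{0,1} = 2
g(10) = mex{0,1} = 2
g(11) = mex{0,1} = 2
So g(11) = 2.

2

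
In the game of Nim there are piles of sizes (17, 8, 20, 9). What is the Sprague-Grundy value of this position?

4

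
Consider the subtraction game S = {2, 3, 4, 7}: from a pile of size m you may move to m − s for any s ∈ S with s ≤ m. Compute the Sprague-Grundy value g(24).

1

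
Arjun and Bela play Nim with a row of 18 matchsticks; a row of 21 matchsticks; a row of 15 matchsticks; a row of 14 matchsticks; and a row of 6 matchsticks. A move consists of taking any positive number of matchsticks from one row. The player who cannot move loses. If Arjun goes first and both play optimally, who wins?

Bela wins

Nim-sum: 18 ^ 21 ^ 15 ^ 14 ^ 6 = 0.
The nim-sum is 0, so this is a P-position: the player to move is in a losing position under optimal play; Arjun is about to move from it and so loses — Bela wins.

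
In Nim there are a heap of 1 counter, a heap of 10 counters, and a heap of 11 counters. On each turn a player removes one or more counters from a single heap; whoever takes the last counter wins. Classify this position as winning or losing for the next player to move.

Compute the nim-sum pairwise:
1 XOR 10 = 11
11 XOR 11 = 0
The nim-sum is 0, so this is a P-position: the player to move is in a losing position under optimal play.

Losing position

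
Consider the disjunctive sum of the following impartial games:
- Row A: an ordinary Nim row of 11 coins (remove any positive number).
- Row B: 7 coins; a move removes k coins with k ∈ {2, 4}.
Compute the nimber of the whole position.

Row A is a plain Nim row of size 11, so its Grundy value is 11.
Grundy values for row B (subtraction set {2, 4}):
k:     0  1  2  3  4  5  6  7
g(k):  0  0  1  1  2  2  0  0
So g(7) = 0.
The value of a disjunctive sum is the nim-sum of the parts.
Combined value = 11 XOR 0 = 11.

11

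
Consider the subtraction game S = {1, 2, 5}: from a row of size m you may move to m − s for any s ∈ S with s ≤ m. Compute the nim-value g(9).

0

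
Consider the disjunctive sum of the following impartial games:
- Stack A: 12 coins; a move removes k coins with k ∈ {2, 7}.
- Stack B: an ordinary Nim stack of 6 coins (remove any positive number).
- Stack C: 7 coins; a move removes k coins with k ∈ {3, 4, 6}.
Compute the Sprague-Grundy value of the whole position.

Grundy values for stack A (subtraction set {2, 7}):
k:     0  1  2  3  4  5  6  7  8  9 10 11 12
g(k):  0  0  1  1  0  0  1  1  2  0  0  1  1
So g(12) = 1.
Stack B is a plain Nim stack of size 6, so its Grundy value is 6.
For stack C, compute g(0), g(1), … with moves {3, 4, 6}:
g(0) = mex{} = 0
g(1) = mex{} = 0
g(2) = mex{} = 0
g(3) = mex{0} = 1
g(4) = mex{0} = 1
g(5) = mex{0} = 1
g(6) = mex{0,1} = 2
g(7) = mex{0,1} = 2
So g(7) = 2.
The value of a disjunctive sum is the nim-sum of the parts.
Combined value = 1 XOR 6 XOR 2 = 5.

5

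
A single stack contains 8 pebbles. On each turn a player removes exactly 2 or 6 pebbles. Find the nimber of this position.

Grundy values for subtraction set {2, 6}:
g(0) = mex{} = 0
g(1) = mex{} = 0
g(2) = mex{0} = 1
g(3) = mex{0} = 1
g(4) = mex{1} = 0
g(5) = mex{1} = 0
g(6) = mex{0} = 1
g(7) = mex{0} = 1
g(8) = mex{1} = 0
So g(8) = 0.

0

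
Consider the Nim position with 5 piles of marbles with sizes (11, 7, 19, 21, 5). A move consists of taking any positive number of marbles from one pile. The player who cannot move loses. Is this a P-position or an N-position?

Nim-sum: 11 ⊕ 7 ⊕ 19 ⊕ 21 ⊕ 5 = 15.
The nim-sum is 15 ≠ 0, so this is an N-position: the player to move can win.

N-position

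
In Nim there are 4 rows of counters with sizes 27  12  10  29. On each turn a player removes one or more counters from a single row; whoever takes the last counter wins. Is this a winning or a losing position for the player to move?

Losing position

Write each in binary and XOR column by column:
  11011  (27)
  01100  (12)
  01010  (10)
  11101  (29)
  -----
  00000  (0)
The nim-sum is 0, so this is a P-position: the player to move is in a losing position under optimal play.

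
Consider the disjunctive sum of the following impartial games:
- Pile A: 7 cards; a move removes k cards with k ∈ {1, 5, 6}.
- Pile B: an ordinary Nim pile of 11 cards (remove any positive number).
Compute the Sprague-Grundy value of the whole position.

8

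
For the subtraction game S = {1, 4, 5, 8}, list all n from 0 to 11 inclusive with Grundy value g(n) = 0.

0, 2, 9, 11

Build the Grundy sequence with g(k) = mex{g(k−s) : s ∈ {1, 4, 5, 8}, s ≤ k}:
k:     0  1  2  3  4  5  6  7  8  9 10 11
g(k):  0  1  0  1  2  3  2  3  4  0  1  0
The P-positions (g = 0) in 0..11 are 0, 2, 9, 11.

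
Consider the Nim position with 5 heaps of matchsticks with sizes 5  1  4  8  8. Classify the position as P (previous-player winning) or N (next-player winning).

Nim-sum: 5 XOR 1 XOR 4 XOR 8 XOR 8 = 0.
The nim-sum is 0, so this is a P-position: the player to move is in a losing position under optimal play.

P-position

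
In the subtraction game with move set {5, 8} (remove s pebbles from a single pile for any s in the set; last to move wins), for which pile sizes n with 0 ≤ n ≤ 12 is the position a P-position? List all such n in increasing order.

0, 1, 2, 3, 4

Build the Grundy sequence with g(k) = mex{g(k−s) : s ∈ {5, 8}, s ≤ k}:
g(0) = mex{} = 0
g(1) = mex{} = 0
g(2) = mex{} = 0
g(3) = mex{} = 0
g(4) = mex{} = 0
g(5) = mex{0} = 1
g(6) = mex{0} = 1
g(7) = mex{0} = 1
g(8) = mex{0} = 1
g(9) = mex{0} = 1
g(10) = mex{0,1} = 2
g(11) = mex{0,1} = 2
g(12) = mex{0,1} = 2
The P-positions (g = 0) in 0..12 are 0, 1, 2, 3, 4.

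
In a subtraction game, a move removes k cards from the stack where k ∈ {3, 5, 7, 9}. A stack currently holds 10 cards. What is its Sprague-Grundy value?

3

Build the Grundy sequence with g(k) = mex{g(k−s) : s ∈ {3, 5, 7, 9}, s ≤ k}:
g(0) = mex{} = 0
g(1) = mex{} = 0
g(2) = mex{} = 0
g(3) = mex{0} = 1
g(4) = mex{0} = 1
g(5) = mex{0} = 1
g(6) = mex{0,1} = 2
g(7) = mex{0,1} = 2
g(8) = mex{0,1} = 2
g(9) = mex{0,1,2} = 3
g(10) = mex{0,1,2} = 3
So g(10) = 3.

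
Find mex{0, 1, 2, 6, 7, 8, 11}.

The values 0, 1, 2 are all present; 3 is the first non-negative integer missing from the set.

3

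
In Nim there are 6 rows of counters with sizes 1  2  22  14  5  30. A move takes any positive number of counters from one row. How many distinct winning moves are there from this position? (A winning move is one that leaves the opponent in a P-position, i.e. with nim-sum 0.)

In binary:
  00001  (1)
  00010  (2)
  10110  (22)
  01110  (14)
  00101  (5)
  11110  (30)
  -----
  00000  (0)
The nim-sum is already 0, so every move leaves a nonzero nim-sum — there are no winning moves.

0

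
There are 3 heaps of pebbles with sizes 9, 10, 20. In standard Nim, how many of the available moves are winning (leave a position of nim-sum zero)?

1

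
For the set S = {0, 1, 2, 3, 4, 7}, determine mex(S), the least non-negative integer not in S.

The values 0, 1, 2, 3, 4 are all present; 5 is the first non-negative integer missing from the set.

5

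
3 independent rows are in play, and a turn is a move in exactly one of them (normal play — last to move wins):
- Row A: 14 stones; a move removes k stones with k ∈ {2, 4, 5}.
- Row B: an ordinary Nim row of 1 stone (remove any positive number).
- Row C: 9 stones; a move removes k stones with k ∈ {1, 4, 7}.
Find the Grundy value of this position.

0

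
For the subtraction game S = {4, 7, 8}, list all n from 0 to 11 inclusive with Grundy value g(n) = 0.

Grundy values for subtraction set {4, 7, 8}:
k:     0  1  2  3  4  5  6  7  8  9 10 11
g(k):  0  0  0  0  1  1  1  1  2  2  2  2
The P-positions (g = 0) in 0..11 are 0, 1, 2, 3.

0, 1, 2, 3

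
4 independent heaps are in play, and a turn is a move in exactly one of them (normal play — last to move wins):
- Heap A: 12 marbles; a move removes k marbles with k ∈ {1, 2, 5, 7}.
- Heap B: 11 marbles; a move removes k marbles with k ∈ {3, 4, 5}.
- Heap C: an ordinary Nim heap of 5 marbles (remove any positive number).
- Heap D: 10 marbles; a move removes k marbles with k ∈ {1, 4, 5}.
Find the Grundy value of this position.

4

Build the Grundy sequence for heap A with g(k) = mex{g(k−s) : s ∈ {1, 2, 5, 7}, s ≤ k}:
k:     0  1  2  3  4  5  6  7  8  9 10 11 12
g(k):  0  1  2  0  1  2  0  1  2  0  1  2  0
So g(12) = 0.
For heap B, compute g(0), g(1), … with moves {3, 4, 5}:
g(0) = mex{} = 0
g(1) = mex{} = 0
g(2) = mex{} = 0
g(3) = mex{0} = 1
g(4) = mex{0} = 1
g(5) = mex{0} = 1
g(6) = mex{0,1} = 2
g(7) = mex{0,1} = 2
g(8) = mex{1} = 0
g(9) = mex{1,2} = 0
g(10) = mex{1,2} = 0
g(11) = mex{0,2} = 1
So g(11) = 1.
Heap C is a plain Nim heap of size 5, so its Grundy value is 5.
Build the Grundy sequence for heap D with g(k) = mex{g(k−s) : s ∈ {1, 4, 5}, s ≤ k}:
k:     0  1  2  3  4  5  6  7  8  9 10
g(k):  0  1  0  1  2  3  2  3  0  1  0
So g(10) = 0.
The value of a disjunctive sum is the nim-sum of the parts.
Combined value = 0 ⊕ 1 ⊕ 5 ⊕ 0 = 4.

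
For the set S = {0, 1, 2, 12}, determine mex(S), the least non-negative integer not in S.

The values 0, 1, 2 are all present; 3 is the first non-negative integer missing from the set.

3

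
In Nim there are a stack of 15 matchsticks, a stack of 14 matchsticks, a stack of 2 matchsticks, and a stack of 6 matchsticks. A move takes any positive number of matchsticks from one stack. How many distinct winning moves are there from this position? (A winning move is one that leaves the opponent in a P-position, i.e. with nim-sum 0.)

Write each in binary and XOR column by column:
  1111  (15)
  1110  (14)
  0010  (2)
  0110  (6)
  ----
  0101  (5)
The overall nim-sum is X = 5. A stack of size p has a winning move iff p XOR X < p (reduce it to p XOR X).
  15: 15 XOR 5 = 10 < 15 — winning move (to 10).
  14: 14 XOR 5 = 11 < 14 — winning move (to 11).
  2: 2 XOR 5 = 7 ≥ 2 — no move.
  6: 6 XOR 5 = 3 < 6 — winning move (to 3).
That gives 3 winning moves.

3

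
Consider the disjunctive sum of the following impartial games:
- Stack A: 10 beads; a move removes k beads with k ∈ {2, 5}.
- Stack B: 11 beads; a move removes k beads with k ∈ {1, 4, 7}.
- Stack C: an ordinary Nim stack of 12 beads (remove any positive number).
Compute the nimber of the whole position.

12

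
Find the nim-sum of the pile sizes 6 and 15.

In binary:
  0110  (6)
  1111  (15)
  ----
  1001  (9)

9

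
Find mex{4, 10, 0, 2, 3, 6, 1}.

The values 0, 1, 2, 3, 4 are all present; 5 is the first non-negative integer missing from the set.

5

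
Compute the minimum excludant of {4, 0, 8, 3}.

1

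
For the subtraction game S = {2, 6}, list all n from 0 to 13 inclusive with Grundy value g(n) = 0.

0, 1, 4, 5, 8, 9, 12, 13

Build the Grundy sequence with g(k) = mex{g(k−s) : s ∈ {2, 6}, s ≤ k}:
g(0) = mex{} = 0
g(1) = mex{} = 0
g(2) = mex{0} = 1
g(3) = mex{0} = 1
g(4) = mex{1} = 0
g(5) = mex{1} = 0
g(6) = mex{0} = 1
g(7) = mex{0} = 1
g(8) = mex{1} = 0
g(9) = mex{1} = 0
g(10) = mex{0} = 1
g(11) = mex{0} = 1
g(12) = mex{1} = 0
g(13) = mex{1} = 0
The P-positions (g = 0) in 0..13 are 0, 1, 4, 5, 8, 9, 12, 13.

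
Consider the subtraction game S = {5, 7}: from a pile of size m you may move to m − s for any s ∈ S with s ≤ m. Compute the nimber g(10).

2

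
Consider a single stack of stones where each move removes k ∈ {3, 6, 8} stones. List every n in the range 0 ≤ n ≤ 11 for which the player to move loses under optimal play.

0, 1, 2, 11

Build the Grundy sequence with g(k) = mex{g(k−s) : s ∈ {3, 6, 8}, s ≤ k}:
k:     0  1  2  3  4  5  6  7  8  9 10 11
g(k):  0  0  0  1  1  1  2  2  2  3  3  0
The P-positions (g = 0) in 0..11 are 0, 1, 2, 11.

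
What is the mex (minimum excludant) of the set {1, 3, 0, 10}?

2

The values 0, 1 are all present; 2 is the first non-negative integer missing from the set.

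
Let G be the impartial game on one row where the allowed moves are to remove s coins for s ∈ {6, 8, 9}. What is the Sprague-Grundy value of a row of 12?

Build the Grundy sequence with g(k) = mex{g(k−s) : s ∈ {6, 8, 9}, s ≤ k}:
k:     0  1  2  3  4  5  6  7  8  9 10 11 12
g(k):  0  0  0  0  0  0  1  1  1  1  1  1  2
So g(12) = 2.

2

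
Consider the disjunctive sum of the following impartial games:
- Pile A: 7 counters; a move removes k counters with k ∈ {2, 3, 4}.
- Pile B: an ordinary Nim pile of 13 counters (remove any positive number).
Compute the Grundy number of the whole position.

13

Grundy values for pile A (subtraction set {2, 3, 4}):
k:     0  1  2  3  4  5  6  7
g(k):  0  0  1  1  2  2  0  0
So g(7) = 0.
Pile B is a plain Nim pile of size 13, so its Grundy value is 13.
The value of a disjunctive sum is the nim-sum of the parts.
Combined value = 0 XOR 13 = 13.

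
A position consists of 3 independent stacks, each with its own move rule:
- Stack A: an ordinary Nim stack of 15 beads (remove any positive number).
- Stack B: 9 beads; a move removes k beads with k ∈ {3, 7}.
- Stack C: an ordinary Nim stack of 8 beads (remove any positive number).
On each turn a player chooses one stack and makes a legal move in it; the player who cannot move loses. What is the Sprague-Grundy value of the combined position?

Stack A is a plain Nim stack of size 15, so its Grundy value is 15.
Grundy values for stack B (subtraction set {3, 7}):
k:     0  1  2  3  4  5  6  7  8  9
g(k):  0  0  0  1  1  1  0  2  2  1
So g(9) = 1.
Stack C is a plain Nim stack of size 8, so its Grundy value is 8.
By the Sprague-Grundy theorem, the Grundy value of a sum of independent games is the XOR of the component values.
Combined value = 15 XOR 1 XOR 8 = 6.

6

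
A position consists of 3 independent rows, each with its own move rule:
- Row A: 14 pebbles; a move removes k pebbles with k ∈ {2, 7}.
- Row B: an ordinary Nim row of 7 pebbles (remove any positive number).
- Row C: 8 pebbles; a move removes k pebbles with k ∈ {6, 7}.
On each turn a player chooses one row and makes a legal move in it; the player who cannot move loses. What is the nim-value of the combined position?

Build the Grundy sequence for row A with g(k) = mex{g(k−s) : s ∈ {2, 7}, s ≤ k}:
g(0) = mex{} = 0
g(1) = mex{} = 0
g(2) = mex{0} = 1
g(3) = mex{0} = 1
g(4) = mex{1} = 0
g(5) = mex{1} = 0
g(6) = mex{0} = 1
g(7) = mex{0} = 1
g(8) = mex{0,1} = 2
g(9) = mex{1} = 0
g(10) = mex{1,2} = 0
g(11) = mex{0} = 1
g(12) = mex{0} = 1
g(13) = mex{1} = 0
g(14) = mex{1} = 0
So g(14) = 0.
Row B is a plain Nim row of size 7, so its Grundy value is 7.
Build the Grundy sequence for row C with g(k) = mex{g(k−s) : s ∈ {6, 7}, s ≤ k}:
g(0) = mex{} = 0
g(1) = mex{} = 0
g(2) = mex{} = 0
g(3) = mex{} = 0
g(4) = mex{} = 0
g(5) = mex{} = 0
g(6) = mex{0} = 1
g(7) = mex{0} = 1
g(8) = mex{0} = 1
So g(8) = 1.
By the Sprague-Grundy theorem, the Grundy value of a sum of independent games is the XOR of the component values.
Combined value = 0 XOR 7 XOR 1 = 6.

6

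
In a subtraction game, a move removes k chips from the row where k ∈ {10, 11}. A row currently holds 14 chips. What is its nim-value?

1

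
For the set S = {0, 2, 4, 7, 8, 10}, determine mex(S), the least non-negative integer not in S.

1

0 is in the set but 1 is not, so the mex is 1.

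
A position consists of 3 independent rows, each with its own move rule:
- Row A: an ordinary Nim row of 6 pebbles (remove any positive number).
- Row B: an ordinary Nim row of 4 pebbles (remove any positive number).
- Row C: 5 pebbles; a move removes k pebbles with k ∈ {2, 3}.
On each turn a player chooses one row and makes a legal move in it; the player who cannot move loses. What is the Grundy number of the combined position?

Row A is a plain Nim row of size 6, so its Grundy value is 6.
Row B is a plain Nim row of size 4, so its Grundy value is 4.
Grundy values for row C (subtraction set {2, 3}):
g(0) = mex{} = 0
g(1) = mex{} = 0
g(2) = mex{0} = 1
g(3) = mex{0} = 1
g(4) = mex{0,1} = 2
g(5) = mex{1} = 0
So g(5) = 0.
The value of a disjunctive sum is the nim-sum of the parts.
Combined value = 6 XOR 4 XOR 0 = 2.

2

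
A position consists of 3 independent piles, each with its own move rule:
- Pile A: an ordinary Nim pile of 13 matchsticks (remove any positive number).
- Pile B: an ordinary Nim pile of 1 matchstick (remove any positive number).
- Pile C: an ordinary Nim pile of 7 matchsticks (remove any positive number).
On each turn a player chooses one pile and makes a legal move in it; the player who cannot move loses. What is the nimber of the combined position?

11

Pile A is a plain Nim pile of size 13, so its Grundy value is 13.
Pile B is a plain Nim pile of size 1, so its Grundy value is 1.
Pile C is a plain Nim pile of size 7, so its Grundy value is 7.
The value of a disjunctive sum is the nim-sum of the parts.
Combined value = 13 ⊕ 1 ⊕ 7 = 11.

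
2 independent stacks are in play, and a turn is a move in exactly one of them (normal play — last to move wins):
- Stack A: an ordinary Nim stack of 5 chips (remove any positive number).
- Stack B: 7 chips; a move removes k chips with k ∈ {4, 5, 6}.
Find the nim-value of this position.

4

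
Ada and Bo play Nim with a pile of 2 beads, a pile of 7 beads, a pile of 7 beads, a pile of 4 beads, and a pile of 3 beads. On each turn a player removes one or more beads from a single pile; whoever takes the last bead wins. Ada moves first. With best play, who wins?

Bitwise XOR of the heap sizes:
  010  (2)
  111  (7)
  111  (7)
  100  (4)
  011  (3)
  ---
  101  (5)
The nim-sum is 5 ≠ 0, so this is an N-position: the player to move can win; Ada has a winning move.

Ada wins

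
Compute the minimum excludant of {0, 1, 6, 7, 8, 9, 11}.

2

The values 0, 1 are all present; 2 is the first non-negative integer missing from the set.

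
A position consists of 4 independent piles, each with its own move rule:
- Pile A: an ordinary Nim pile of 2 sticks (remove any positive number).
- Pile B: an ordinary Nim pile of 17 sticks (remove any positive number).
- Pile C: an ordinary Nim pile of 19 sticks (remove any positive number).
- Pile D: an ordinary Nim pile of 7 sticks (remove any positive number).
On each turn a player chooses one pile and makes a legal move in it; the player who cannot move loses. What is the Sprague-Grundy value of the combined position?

Pile A is a plain Nim pile of size 2, so its Grundy value is 2.
Pile B is a plain Nim pile of size 17, so its Grundy value is 17.
Pile C is a plain Nim pile of size 19, so its Grundy value is 19.
Pile D is a plain Nim pile of size 7, so its Grundy value is 7.
By the Sprague-Grundy theorem, the Grundy value of a sum of independent games is the XOR of the component values.
Combined value = 2 ⊕ 17 ⊕ 19 ⊕ 7 = 7.

7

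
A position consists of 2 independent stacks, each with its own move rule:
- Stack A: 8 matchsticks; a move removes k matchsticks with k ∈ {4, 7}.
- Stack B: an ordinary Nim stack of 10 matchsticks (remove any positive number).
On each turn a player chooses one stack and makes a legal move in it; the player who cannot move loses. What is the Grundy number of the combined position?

Build the Grundy sequence for stack A with g(k) = mex{g(k−s) : s ∈ {4, 7}, s ≤ k}:
g(0) = mex{} = 0
g(1) = mex{} = 0
g(2) = mex{} = 0
g(3) = mex{} = 0
g(4) = mex{0} = 1
g(5) = mex{0} = 1
g(6) = mex{0} = 1
g(7) = mex{0} = 1
g(8) = mex{0,1} = 2
So g(8) = 2.
Stack B is a plain Nim stack of size 10, so its Grundy value is 10.
The value of a disjunctive sum is the nim-sum of the parts.
Combined value = 2 ⊕ 10 = 8.

8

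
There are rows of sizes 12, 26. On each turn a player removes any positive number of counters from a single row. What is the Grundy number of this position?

22

In binary:
  01100  (12)
  11010  (26)
  -----
  10110  (22)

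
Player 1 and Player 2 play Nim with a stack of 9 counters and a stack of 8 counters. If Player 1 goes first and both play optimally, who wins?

Nim-sum: 9 XOR 8 = 1.
The nim-sum is 1 ≠ 0, so this is an N-position: the player to move can win; Player 1 has a winning move.

Player 1 wins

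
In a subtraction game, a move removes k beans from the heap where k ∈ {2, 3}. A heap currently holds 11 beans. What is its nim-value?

Grundy values for subtraction set {2, 3}:
k:     0  1  2  3  4  5  6  7  8  9 10 11
g(k):  0  0  1  1  2  0  0  1  1  2  0  0
So g(11) = 0.

0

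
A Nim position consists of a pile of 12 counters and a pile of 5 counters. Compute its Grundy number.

9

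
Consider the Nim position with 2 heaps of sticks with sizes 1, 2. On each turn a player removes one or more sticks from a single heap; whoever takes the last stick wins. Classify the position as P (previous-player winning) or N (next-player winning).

N-position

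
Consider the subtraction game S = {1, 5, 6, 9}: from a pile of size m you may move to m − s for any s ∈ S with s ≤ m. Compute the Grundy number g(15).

Grundy values for subtraction set {1, 5, 6, 9}:
k:     0  1  2  3  4  5  6  7  8  9 10 11 12 13 14 15
g(k):  0  1  0  1  0  1  2  3  2  3  2  3  0  1  0  1
So g(15) = 1.

1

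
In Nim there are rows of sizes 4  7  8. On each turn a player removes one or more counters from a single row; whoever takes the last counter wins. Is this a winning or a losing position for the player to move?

Winning position

Write each in binary and XOR column by column:
  0100  (4)
  0111  (7)
  1000  (8)
  ----
  1011  (11)
The nim-sum is 11 ≠ 0, so this is an N-position: the player to move can win.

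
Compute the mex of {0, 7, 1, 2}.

3

The values 0, 1, 2 are all present; 3 is the first non-negative integer missing from the set.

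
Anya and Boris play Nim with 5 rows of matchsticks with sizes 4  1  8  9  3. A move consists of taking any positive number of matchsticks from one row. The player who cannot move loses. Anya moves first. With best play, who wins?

Anya wins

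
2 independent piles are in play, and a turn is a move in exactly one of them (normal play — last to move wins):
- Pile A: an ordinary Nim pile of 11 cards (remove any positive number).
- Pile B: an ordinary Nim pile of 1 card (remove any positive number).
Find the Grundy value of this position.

10

Pile A is a plain Nim pile of size 11, so its Grundy value is 11.
Pile B is a plain Nim pile of size 1, so its Grundy value is 1.
The value of a disjunctive sum is the nim-sum of the parts.
Combined value = 11 XOR 1 = 10.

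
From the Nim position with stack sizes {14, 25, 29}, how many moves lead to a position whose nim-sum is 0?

3

Bitwise XOR of the heap sizes:
  01110  (14)
  11001  (25)
  11101  (29)
  -----
  01010  (10)
The overall nim-sum is X = 10. A stack of size p has a winning move iff p XOR X < p (reduce it to p XOR X).
  14: 14 XOR 10 = 4 < 14 — winning move (to 4).
  25: 25 XOR 10 = 19 < 25 — winning move (to 19).
  29: 29 XOR 10 = 23 < 29 — winning move (to 23).
That gives 3 winning moves.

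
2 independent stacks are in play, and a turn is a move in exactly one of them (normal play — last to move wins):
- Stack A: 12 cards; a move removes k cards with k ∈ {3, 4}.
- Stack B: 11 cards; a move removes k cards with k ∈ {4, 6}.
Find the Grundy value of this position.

1

For stack A, compute g(0), g(1), … with moves {3, 4}:
k:     0  1  2  3  4  5  6  7  8  9 10 11 12
g(k):  0  0  0  1  1  1  2  0  0  0  1  1  1
So g(12) = 1.
Build the Grundy sequence for stack B with g(k) = mex{g(k−s) : s ∈ {4, 6}, s ≤ k}:
k:     0  1  2  3  4  5  6  7  8  9 10 11
g(k):  0  0  0  0  1  1  1  1  2  2  0  0
So g(11) = 0.
The value of a disjunctive sum is the nim-sum of the parts.
Combined value = 1 XOR 0 = 1.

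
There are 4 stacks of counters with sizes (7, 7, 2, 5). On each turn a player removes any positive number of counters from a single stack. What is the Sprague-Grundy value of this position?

Compute the nim-sum pairwise:
7 ^ 7 = 0
0 ^ 2 = 2
2 ^ 5 = 7

7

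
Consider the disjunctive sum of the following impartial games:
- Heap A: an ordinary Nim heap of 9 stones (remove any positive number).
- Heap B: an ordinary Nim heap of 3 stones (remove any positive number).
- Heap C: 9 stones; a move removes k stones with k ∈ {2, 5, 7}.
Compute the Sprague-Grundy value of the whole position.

Heap A is a plain Nim heap of size 9, so its Grundy value is 9.
Heap B is a plain Nim heap of size 3, so its Grundy value is 3.
Grundy values for heap C (subtraction set {2, 5, 7}):
k:     0  1  2  3  4  5  6  7  8  9
g(k):  0  0  1  1  0  2  1  3  2  2
So g(9) = 2.
The value of a disjunctive sum is the nim-sum of the parts.
Combined value = 9 XOR 3 XOR 2 = 8.

8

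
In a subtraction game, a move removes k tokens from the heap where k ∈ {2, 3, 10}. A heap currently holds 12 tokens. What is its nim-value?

Build the Grundy sequence with g(k) = mex{g(k−s) : s ∈ {2, 3, 10}, s ≤ k}:
k:     0  1  2  3  4  5  6  7  8  9 10 11 12
g(k):  0  0  1  1  2  0  0  1  1  2  2  3  0
So g(12) = 0.

0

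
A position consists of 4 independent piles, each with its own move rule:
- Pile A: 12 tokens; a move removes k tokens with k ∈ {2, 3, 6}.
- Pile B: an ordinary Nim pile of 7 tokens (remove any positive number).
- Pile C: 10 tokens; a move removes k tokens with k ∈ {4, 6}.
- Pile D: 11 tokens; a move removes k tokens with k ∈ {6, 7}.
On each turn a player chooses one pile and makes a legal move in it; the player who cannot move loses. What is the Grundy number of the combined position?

7

Grundy values for pile A (subtraction set {2, 3, 6}):
k:     0  1  2  3  4  5  6  7  8  9 10 11 12
g(k):  0  0  1  1  2  0  3  1  2  0  0  1  1
So g(12) = 1.
Pile B is a plain Nim pile of size 7, so its Grundy value is 7.
Grundy values for pile C (subtraction set {4, 6}):
g(0) = mex{} = 0
g(1) = mex{} = 0
g(2) = mex{} = 0
g(3) = mex{} = 0
g(4) = mex{0} = 1
g(5) = mex{0} = 1
g(6) = mex{0} = 1
g(7) = mex{0} = 1
g(8) = mex{0,1} = 2
g(9) = mex{0,1} = 2
g(10) = mex{1} = 0
So g(10) = 0.
Grundy values for pile D (subtraction set {6, 7}):
k:     0  1  2  3  4  5  6  7  8  9 10 11
g(k):  0  0  0  0  0  0  1  1  1  1  1  1
So g(11) = 1.
By the Sprague-Grundy theorem, the Grundy value of a sum of independent games is the XOR of the component values.
Combined value = 1 ⊕ 7 ⊕ 0 ⊕ 1 = 7.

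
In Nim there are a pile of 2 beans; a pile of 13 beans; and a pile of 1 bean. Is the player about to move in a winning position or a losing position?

Compute the nim-sum pairwise:
2 ^ 13 = 15
15 ^ 1 = 14
The nim-sum is 14 ≠ 0, so this is an N-position: the player to move can win.

Winning position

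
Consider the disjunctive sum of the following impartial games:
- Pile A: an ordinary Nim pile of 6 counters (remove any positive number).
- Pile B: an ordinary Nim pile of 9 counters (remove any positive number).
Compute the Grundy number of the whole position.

15

Pile A is a plain Nim pile of size 6, so its Grundy value is 6.
Pile B is a plain Nim pile of size 9, so its Grundy value is 9.
By the Sprague-Grundy theorem, the Grundy value of a sum of independent games is the XOR of the component values.
Combined value = 6 ⊕ 9 = 15.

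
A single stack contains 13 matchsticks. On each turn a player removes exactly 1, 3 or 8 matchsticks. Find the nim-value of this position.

Build the Grundy sequence with g(k) = mex{g(k−s) : s ∈ {1, 3, 8}, s ≤ k}:
k:     0  1  2  3  4  5  6  7  8  9 10 11 12 13
g(k):  0  1  0  1  0  1  0  1  2  3  2  0  1  0
So g(13) = 0.

0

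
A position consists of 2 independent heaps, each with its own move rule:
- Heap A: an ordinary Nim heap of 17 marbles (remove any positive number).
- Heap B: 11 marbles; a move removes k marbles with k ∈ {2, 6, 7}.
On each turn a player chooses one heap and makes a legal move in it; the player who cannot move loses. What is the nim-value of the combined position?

16

Heap A is a plain Nim heap of size 17, so its Grundy value is 17.
Grundy values for heap B (subtraction set {2, 6, 7}):
g(0) = mex{} = 0
g(1) = mex{} = 0
g(2) = mex{0} = 1
g(3) = mex{0} = 1
g(4) = mex{1} = 0
g(5) = mex{1} = 0
g(6) = mex{0} = 1
g(7) = mex{0} = 1
g(8) = mex{0,1} = 2
g(9) = mex{1} = 0
g(10) = mex{0,1,2} = 3
g(11) = mex{0} = 1
So g(11) = 1.
The value of a disjunctive sum is the nim-sum of the parts.
Combined value = 17 ⊕ 1 = 16.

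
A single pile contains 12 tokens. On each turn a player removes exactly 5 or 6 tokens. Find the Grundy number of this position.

0

Build the Grundy sequence with g(k) = mex{g(k−s) : s ∈ {5, 6}, s ≤ k}:
k:     0  1  2  3  4  5  6  7  8  9 10 11 12
g(k):  0  0  0  0  0  1  1  1  1  1  2  0  0
So g(12) = 0.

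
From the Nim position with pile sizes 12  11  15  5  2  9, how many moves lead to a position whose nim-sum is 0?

3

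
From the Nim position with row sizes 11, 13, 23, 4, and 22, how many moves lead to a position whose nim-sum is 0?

3

Compute the nim-sum pairwise:
11 XOR 13 = 6
6 XOR 23 = 17
17 XOR 4 = 21
21 XOR 22 = 3
The overall nim-sum is X = 3. A row of size p has a winning move iff p XOR X < p (reduce it to p XOR X).
  11: 11 XOR 3 = 8 < 11 — winning move (to 8).
  13: 13 XOR 3 = 14 ≥ 13 — no move.
  23: 23 XOR 3 = 20 < 23 — winning move (to 20).
  4: 4 XOR 3 = 7 ≥ 4 — no move.
  22: 22 XOR 3 = 21 < 22 — winning move (to 21).
That gives 3 winning moves.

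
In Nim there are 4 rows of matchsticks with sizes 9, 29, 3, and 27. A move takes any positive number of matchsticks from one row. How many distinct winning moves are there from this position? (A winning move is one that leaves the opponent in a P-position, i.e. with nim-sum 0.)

Nim-sum: 9 ^ 29 ^ 3 ^ 27 = 12.
The overall nim-sum is X = 12. A row of size p has a winning move iff p XOR X < p (reduce it to p XOR X).
  9: 9 XOR 12 = 5 < 9 — winning move (to 5).
  29: 29 XOR 12 = 17 < 29 — winning move (to 17).
  3: 3 XOR 12 = 15 ≥ 3 — no move.
  27: 27 XOR 12 = 23 < 27 — winning move (to 23).
That gives 3 winning moves.

3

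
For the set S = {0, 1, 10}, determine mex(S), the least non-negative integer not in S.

2

The values 0, 1 are all present; 2 is the first non-negative integer missing from the set.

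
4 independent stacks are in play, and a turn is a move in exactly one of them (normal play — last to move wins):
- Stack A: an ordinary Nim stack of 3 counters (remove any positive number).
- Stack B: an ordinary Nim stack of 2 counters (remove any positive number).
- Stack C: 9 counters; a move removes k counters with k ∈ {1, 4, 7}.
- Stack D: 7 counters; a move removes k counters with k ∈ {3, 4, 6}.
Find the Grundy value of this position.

2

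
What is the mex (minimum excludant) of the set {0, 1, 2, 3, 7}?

The values 0, 1, 2, 3 are all present; 4 is the first non-negative integer missing from the set.

4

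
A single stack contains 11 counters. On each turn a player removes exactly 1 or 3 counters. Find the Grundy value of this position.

1

Build the Grundy sequence with g(k) = mex{g(k−s) : s ∈ {1, 3}, s ≤ k}:
g(0) = mex{} = 0
g(1) = mex{0} = 1
g(2) = mex{1} = 0
g(3) = mex{0} = 1
g(4) = mex{1} = 0
g(5) = mex{0} = 1
g(6) = mex{1} = 0
g(7) = mex{0} = 1
g(8) = mex{1} = 0
g(9) = mex{0} = 1
g(10) = mex{1} = 0
g(11) = mex{0} = 1
So g(11) = 1.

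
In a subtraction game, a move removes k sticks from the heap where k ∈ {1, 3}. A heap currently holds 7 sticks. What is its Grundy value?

1

Build the Grundy sequence with g(k) = mex{g(k−s) : s ∈ {1, 3}, s ≤ k}:
k:     0  1  2  3  4  5  6  7
g(k):  0  1  0  1  0  1  0  1
So g(7) = 1.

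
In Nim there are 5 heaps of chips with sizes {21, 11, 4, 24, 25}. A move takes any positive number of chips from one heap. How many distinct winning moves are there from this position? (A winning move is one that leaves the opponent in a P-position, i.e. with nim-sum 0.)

3

In binary:
  10101  (21)
  01011  (11)
  00100  (4)
  11000  (24)
  11001  (25)
  -----
  11011  (27)
The overall nim-sum is X = 27. A heap of size p has a winning move iff p XOR X < p (reduce it to p XOR X).
  21: 21 XOR 27 = 14 < 21 — winning move (to 14).
  11: 11 XOR 27 = 16 ≥ 11 — no move.
  4: 4 XOR 27 = 31 ≥ 4 — no move.
  24: 24 XOR 27 = 3 < 24 — winning move (to 3).
  25: 25 XOR 27 = 2 < 25 — winning move (to 2).
That gives 3 winning moves.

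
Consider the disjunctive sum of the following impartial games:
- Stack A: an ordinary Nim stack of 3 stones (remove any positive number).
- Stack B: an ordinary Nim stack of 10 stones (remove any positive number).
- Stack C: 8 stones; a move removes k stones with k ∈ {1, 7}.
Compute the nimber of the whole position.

Stack A is a plain Nim stack of size 3, so its Grundy value is 3.
Stack B is a plain Nim stack of size 10, so its Grundy value is 10.
Grundy values for stack C (subtraction set {1, 7}):
g(0) = mex{} = 0
g(1) = mex{0} = 1
g(2) = mex{1} = 0
g(3) = mex{0} = 1
g(4) = mex{1} = 0
g(5) = mex{0} = 1
g(6) = mex{1} = 0
g(7) = mex{0} = 1
g(8) = mex{1} = 0
So g(8) = 0.
By the Sprague-Grundy theorem, the Grundy value of a sum of independent games is the XOR of the component values.
Combined value = 3 ⊕ 10 ⊕ 0 = 9.

9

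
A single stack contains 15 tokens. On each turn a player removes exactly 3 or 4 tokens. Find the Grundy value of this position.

0

Grundy values for subtraction set {3, 4}:
k:     0  1  2  3  4  5  6  7  8  9 10 11 12 13 14 15
g(k):  0  0  0  1  1  1  2  0  0  0  1  1  1  2  0  0
So g(15) = 0.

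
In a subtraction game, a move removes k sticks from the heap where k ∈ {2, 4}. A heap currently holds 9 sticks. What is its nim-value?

Grundy values for subtraction set {2, 4}:
k:     0  1  2  3  4  5  6  7  8  9
g(k):  0  0  1  1  2  2  0  0  1  1
So g(9) = 1.

1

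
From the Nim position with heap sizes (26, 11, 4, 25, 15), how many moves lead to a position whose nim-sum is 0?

3

Compute the nim-sum pairwise:
26 ⊕ 11 = 17
17 ⊕ 4 = 21
21 ⊕ 25 = 12
12 ⊕ 15 = 3
The overall nim-sum is X = 3. A heap of size p has a winning move iff p XOR X < p (reduce it to p XOR X).
  26: 26 XOR 3 = 25 < 26 — winning move (to 25).
  11: 11 XOR 3 = 8 < 11 — winning move (to 8).
  4: 4 XOR 3 = 7 ≥ 4 — no move.
  25: 25 XOR 3 = 26 ≥ 25 — no move.
  15: 15 XOR 3 = 12 < 15 — winning move (to 12).
That gives 3 winning moves.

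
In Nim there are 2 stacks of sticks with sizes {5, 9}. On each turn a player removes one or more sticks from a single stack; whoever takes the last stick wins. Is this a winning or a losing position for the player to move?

Winning position

Bitwise XOR of the heap sizes:
  0101  (5)
  1001  (9)
  ----
  1100  (12)
The nim-sum is 12 ≠ 0, so this is an N-position: the player to move can win.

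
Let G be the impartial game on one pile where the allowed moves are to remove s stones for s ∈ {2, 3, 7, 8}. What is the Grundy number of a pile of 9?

Grundy values for subtraction set {2, 3, 7, 8}:
k:     0  1  2  3  4  5  6  7  8  9
g(k):  0  0  1  1  2  0  0  1  1  2
So g(9) = 2.

2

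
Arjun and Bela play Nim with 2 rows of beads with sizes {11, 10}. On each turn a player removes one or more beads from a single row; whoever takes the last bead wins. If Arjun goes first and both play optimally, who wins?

Arjun wins

Nim-sum: 11 ⊕ 10 = 1.
The nim-sum is 1 ≠ 0, so this is an N-position: the player to move can win; Arjun has a winning move.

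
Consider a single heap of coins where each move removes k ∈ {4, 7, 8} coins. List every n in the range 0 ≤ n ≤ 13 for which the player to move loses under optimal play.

0, 1, 2, 3, 12, 13

Compute g(0), g(1), … for moves {4, 7, 8}:
g(0) = mex{} = 0
g(1) = mex{} = 0
g(2) = mex{} = 0
g(3) = mex{} = 0
g(4) = mex{0} = 1
g(5) = mex{0} = 1
g(6) = mex{0} = 1
g(7) = mex{0} = 1
g(8) = mex{0,1} = 2
g(9) = mex{0,1} = 2
g(10) = mex{0,1} = 2
g(11) = mex{0,1} = 2
g(12) = mex{1,2} = 0
g(13) = mex{1,2} = 0
The P-positions (g = 0) in 0..13 are 0, 1, 2, 3, 12, 13.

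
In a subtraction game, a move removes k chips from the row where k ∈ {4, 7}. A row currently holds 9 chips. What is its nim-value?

2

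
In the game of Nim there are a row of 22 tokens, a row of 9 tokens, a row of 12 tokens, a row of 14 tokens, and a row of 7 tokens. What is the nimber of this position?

26

In binary:
  10110  (22)
  01001  (9)
  01100  (12)
  01110  (14)
  00111  (7)
  -----
  11010  (26)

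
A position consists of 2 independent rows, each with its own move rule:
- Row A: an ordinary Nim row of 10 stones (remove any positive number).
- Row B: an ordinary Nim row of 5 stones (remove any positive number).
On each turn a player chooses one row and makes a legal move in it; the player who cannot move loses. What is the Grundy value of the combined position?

Row A is a plain Nim row of size 10, so its Grundy value is 10.
Row B is a plain Nim row of size 5, so its Grundy value is 5.
The value of a disjunctive sum is the nim-sum of the parts.
Combined value = 10 XOR 5 = 15.

15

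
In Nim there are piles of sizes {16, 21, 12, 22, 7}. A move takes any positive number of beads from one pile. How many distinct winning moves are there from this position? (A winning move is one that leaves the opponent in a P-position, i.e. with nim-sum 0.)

Nim-sum: 16 ⊕ 21 ⊕ 12 ⊕ 22 ⊕ 7 = 24.
The overall nim-sum is X = 24. A pile of size p has a winning move iff p XOR X < p (reduce it to p XOR X).
  16: 16 XOR 24 = 8 < 16 — winning move (to 8).
  21: 21 XOR 24 = 13 < 21 — winning move (to 13).
  12: 12 XOR 24 = 20 ≥ 12 — no move.
  22: 22 XOR 24 = 14 < 22 — winning move (to 14).
  7: 7 XOR 24 = 31 ≥ 7 — no move.
That gives 3 winning moves.

3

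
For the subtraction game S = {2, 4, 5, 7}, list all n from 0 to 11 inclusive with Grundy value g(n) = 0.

0, 1, 9, 10

Build the Grundy sequence with g(k) = mex{g(k−s) : s ∈ {2, 4, 5, 7}, s ≤ k}:
g(0) = mex{} = 0
g(1) = mex{} = 0
g(2) = mex{0} = 1
g(3) = mex{0} = 1
g(4) = mex{0,1} = 2
g(5) = mex{0,1} = 2
g(6) = mex{0,1,2} = 3
g(7) = mex{0,1,2} = 3
g(8) = mex{0,1,2,3} = 4
g(9) = mex{1,2,3} = 0
g(10) = mex{1,2,3,4} = 0
g(11) = mex{0,2,3} = 1
The P-positions (g = 0) in 0..11 are 0, 1, 9, 10.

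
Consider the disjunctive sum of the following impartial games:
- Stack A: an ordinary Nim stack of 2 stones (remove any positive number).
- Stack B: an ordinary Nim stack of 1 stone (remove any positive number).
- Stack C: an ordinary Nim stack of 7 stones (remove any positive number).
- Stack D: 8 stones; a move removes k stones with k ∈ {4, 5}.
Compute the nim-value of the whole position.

6

Stack A is a plain Nim stack of size 2, so its Grundy value is 2.
Stack B is a plain Nim stack of size 1, so its Grundy value is 1.
Stack C is a plain Nim stack of size 7, so its Grundy value is 7.
Grundy values for stack D (subtraction set {4, 5}):
g(0) = mex{} = 0
g(1) = mex{} = 0
g(2) = mex{} = 0
g(3) = mex{} = 0
g(4) = mex{0} = 1
g(5) = mex{0} = 1
g(6) = mex{0} = 1
g(7) = mex{0} = 1
g(8) = mex{0,1} = 2
So g(8) = 2.
By the Sprague-Grundy theorem, the Grundy value of a sum of independent games is the XOR of the component values.
Combined value = 2 XOR 1 XOR 7 XOR 2 = 6.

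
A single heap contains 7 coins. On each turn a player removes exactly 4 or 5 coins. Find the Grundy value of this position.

1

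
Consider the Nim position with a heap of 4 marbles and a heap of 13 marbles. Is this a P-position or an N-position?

N-position

Nim-sum: 4 ⊕ 13 = 9.
The nim-sum is 9 ≠ 0, so this is an N-position: the player to move can win.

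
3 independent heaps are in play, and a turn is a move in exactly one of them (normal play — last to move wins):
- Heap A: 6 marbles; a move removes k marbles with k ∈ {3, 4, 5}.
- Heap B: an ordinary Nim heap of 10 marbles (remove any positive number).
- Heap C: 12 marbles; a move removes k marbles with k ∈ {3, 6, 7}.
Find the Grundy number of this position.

For heap A, compute g(0), g(1), … with moves {3, 4, 5}:
k:     0  1  2  3  4  5  6
g(k):  0  0  0  1  1  1  2
So g(6) = 2.
Heap B is a plain Nim heap of size 10, so its Grundy value is 10.
Grundy values for heap C (subtraction set {3, 6, 7}):
g(0) = mex{} = 0
g(1) = mex{} = 0
g(2) = mex{} = 0
g(3) = mex{0} = 1
g(4) = mex{0} = 1
g(5) = mex{0} = 1
g(6) = mex{0,1} = 2
g(7) = mex{0,1} = 2
g(8) = mex{0,1} = 2
g(9) = mex{0,1,2} = 3
g(10) = mex{1,2} = 0
g(11) = mex{1,2} = 0
g(12) = mex{1,2,3} = 0
So g(12) = 0.
The value of a disjunctive sum is the nim-sum of the parts.
Combined value = 2 XOR 10 XOR 0 = 8.

8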